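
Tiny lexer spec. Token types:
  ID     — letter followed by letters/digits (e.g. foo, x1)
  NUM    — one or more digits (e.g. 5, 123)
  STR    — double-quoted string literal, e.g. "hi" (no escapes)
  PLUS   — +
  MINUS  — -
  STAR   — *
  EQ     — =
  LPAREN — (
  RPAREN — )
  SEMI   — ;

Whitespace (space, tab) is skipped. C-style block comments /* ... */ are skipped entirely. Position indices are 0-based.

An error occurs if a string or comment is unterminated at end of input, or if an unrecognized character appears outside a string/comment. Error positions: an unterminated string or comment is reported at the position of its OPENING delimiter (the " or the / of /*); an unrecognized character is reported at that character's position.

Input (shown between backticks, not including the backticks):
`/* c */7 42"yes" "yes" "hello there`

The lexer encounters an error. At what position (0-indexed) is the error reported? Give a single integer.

pos=0: enter COMMENT mode (saw '/*')
exit COMMENT mode (now at pos=7)
pos=7: emit NUM '7' (now at pos=8)
pos=9: emit NUM '42' (now at pos=11)
pos=11: enter STRING mode
pos=11: emit STR "yes" (now at pos=16)
pos=17: enter STRING mode
pos=17: emit STR "yes" (now at pos=22)
pos=23: enter STRING mode
pos=23: ERROR — unterminated string

Answer: 23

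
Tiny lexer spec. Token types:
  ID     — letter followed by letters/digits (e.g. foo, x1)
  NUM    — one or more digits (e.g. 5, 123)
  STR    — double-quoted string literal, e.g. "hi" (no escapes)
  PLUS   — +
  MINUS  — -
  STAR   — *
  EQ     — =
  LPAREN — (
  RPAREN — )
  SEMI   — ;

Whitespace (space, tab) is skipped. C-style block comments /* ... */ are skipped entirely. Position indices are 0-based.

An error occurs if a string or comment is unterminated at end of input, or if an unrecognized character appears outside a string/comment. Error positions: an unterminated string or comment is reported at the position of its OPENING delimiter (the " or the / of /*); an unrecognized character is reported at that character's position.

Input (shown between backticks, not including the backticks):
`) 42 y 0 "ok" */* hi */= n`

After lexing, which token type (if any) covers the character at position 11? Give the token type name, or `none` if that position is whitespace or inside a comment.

Answer: STR

Derivation:
pos=0: emit RPAREN ')'
pos=2: emit NUM '42' (now at pos=4)
pos=5: emit ID 'y' (now at pos=6)
pos=7: emit NUM '0' (now at pos=8)
pos=9: enter STRING mode
pos=9: emit STR "ok" (now at pos=13)
pos=14: emit STAR '*'
pos=15: enter COMMENT mode (saw '/*')
exit COMMENT mode (now at pos=23)
pos=23: emit EQ '='
pos=25: emit ID 'n' (now at pos=26)
DONE. 8 tokens: [RPAREN, NUM, ID, NUM, STR, STAR, EQ, ID]
Position 11: char is 'k' -> STR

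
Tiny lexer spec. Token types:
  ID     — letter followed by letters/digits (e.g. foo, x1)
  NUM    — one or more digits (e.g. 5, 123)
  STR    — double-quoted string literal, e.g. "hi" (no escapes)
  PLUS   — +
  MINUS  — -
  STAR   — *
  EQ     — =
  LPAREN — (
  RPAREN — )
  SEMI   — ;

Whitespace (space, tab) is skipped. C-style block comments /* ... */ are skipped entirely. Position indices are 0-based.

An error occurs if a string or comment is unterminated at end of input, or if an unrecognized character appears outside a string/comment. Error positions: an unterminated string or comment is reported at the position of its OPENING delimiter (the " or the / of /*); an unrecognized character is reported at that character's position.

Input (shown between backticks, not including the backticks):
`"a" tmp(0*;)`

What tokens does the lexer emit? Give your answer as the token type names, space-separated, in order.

Answer: STR ID LPAREN NUM STAR SEMI RPAREN

Derivation:
pos=0: enter STRING mode
pos=0: emit STR "a" (now at pos=3)
pos=4: emit ID 'tmp' (now at pos=7)
pos=7: emit LPAREN '('
pos=8: emit NUM '0' (now at pos=9)
pos=9: emit STAR '*'
pos=10: emit SEMI ';'
pos=11: emit RPAREN ')'
DONE. 7 tokens: [STR, ID, LPAREN, NUM, STAR, SEMI, RPAREN]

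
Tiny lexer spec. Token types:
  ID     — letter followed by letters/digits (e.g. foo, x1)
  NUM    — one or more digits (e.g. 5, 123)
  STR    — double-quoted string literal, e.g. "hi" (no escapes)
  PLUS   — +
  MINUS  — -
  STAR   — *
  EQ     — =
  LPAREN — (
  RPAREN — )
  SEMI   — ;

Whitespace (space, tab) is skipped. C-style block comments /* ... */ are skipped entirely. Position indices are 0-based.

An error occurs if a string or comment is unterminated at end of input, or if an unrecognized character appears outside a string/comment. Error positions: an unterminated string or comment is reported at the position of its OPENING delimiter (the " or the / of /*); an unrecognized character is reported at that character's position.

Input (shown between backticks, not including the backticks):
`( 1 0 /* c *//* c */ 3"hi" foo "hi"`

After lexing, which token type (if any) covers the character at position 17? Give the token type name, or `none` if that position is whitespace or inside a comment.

Answer: none

Derivation:
pos=0: emit LPAREN '('
pos=2: emit NUM '1' (now at pos=3)
pos=4: emit NUM '0' (now at pos=5)
pos=6: enter COMMENT mode (saw '/*')
exit COMMENT mode (now at pos=13)
pos=13: enter COMMENT mode (saw '/*')
exit COMMENT mode (now at pos=20)
pos=21: emit NUM '3' (now at pos=22)
pos=22: enter STRING mode
pos=22: emit STR "hi" (now at pos=26)
pos=27: emit ID 'foo' (now at pos=30)
pos=31: enter STRING mode
pos=31: emit STR "hi" (now at pos=35)
DONE. 7 tokens: [LPAREN, NUM, NUM, NUM, STR, ID, STR]
Position 17: char is ' ' -> none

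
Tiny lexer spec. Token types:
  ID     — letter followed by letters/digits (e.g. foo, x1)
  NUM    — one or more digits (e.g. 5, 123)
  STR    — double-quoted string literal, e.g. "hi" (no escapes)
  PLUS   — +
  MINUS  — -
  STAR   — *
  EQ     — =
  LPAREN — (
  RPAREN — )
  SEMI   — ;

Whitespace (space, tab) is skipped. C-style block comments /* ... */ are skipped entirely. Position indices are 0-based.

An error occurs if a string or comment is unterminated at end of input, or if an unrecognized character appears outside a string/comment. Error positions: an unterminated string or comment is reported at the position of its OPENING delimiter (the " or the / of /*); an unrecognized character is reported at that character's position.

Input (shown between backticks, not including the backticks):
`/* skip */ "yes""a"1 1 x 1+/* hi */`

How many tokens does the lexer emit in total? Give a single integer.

pos=0: enter COMMENT mode (saw '/*')
exit COMMENT mode (now at pos=10)
pos=11: enter STRING mode
pos=11: emit STR "yes" (now at pos=16)
pos=16: enter STRING mode
pos=16: emit STR "a" (now at pos=19)
pos=19: emit NUM '1' (now at pos=20)
pos=21: emit NUM '1' (now at pos=22)
pos=23: emit ID 'x' (now at pos=24)
pos=25: emit NUM '1' (now at pos=26)
pos=26: emit PLUS '+'
pos=27: enter COMMENT mode (saw '/*')
exit COMMENT mode (now at pos=35)
DONE. 7 tokens: [STR, STR, NUM, NUM, ID, NUM, PLUS]

Answer: 7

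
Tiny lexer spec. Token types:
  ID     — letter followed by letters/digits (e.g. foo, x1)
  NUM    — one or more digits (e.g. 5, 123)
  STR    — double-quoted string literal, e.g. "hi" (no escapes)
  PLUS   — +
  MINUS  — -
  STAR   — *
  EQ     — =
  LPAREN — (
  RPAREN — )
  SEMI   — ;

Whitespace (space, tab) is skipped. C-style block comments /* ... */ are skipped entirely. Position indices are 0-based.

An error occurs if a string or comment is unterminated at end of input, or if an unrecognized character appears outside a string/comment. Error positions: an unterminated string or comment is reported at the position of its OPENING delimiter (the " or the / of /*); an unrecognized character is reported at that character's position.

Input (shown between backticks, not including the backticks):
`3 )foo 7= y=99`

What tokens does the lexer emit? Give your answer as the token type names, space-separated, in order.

pos=0: emit NUM '3' (now at pos=1)
pos=2: emit RPAREN ')'
pos=3: emit ID 'foo' (now at pos=6)
pos=7: emit NUM '7' (now at pos=8)
pos=8: emit EQ '='
pos=10: emit ID 'y' (now at pos=11)
pos=11: emit EQ '='
pos=12: emit NUM '99' (now at pos=14)
DONE. 8 tokens: [NUM, RPAREN, ID, NUM, EQ, ID, EQ, NUM]

Answer: NUM RPAREN ID NUM EQ ID EQ NUM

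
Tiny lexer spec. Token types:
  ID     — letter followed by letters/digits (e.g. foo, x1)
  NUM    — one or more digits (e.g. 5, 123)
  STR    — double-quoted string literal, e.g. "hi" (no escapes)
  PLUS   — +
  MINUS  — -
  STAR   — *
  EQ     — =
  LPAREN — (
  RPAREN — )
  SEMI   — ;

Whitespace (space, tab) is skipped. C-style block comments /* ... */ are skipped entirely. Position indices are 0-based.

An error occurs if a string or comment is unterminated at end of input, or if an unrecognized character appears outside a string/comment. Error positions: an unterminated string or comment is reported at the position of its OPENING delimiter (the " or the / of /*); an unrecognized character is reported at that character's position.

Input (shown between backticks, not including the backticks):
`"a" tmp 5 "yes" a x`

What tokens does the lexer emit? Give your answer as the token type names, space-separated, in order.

Answer: STR ID NUM STR ID ID

Derivation:
pos=0: enter STRING mode
pos=0: emit STR "a" (now at pos=3)
pos=4: emit ID 'tmp' (now at pos=7)
pos=8: emit NUM '5' (now at pos=9)
pos=10: enter STRING mode
pos=10: emit STR "yes" (now at pos=15)
pos=16: emit ID 'a' (now at pos=17)
pos=18: emit ID 'x' (now at pos=19)
DONE. 6 tokens: [STR, ID, NUM, STR, ID, ID]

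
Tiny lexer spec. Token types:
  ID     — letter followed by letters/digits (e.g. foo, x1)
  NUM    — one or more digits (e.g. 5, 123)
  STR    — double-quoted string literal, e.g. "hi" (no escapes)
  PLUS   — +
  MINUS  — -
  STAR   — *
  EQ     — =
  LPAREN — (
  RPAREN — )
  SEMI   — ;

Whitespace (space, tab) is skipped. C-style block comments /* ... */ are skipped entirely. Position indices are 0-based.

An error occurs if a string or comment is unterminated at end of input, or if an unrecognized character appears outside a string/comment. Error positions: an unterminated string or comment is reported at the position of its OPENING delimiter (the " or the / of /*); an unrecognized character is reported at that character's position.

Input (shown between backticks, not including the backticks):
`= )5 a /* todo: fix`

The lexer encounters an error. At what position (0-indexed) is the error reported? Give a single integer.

pos=0: emit EQ '='
pos=2: emit RPAREN ')'
pos=3: emit NUM '5' (now at pos=4)
pos=5: emit ID 'a' (now at pos=6)
pos=7: enter COMMENT mode (saw '/*')
pos=7: ERROR — unterminated comment (reached EOF)

Answer: 7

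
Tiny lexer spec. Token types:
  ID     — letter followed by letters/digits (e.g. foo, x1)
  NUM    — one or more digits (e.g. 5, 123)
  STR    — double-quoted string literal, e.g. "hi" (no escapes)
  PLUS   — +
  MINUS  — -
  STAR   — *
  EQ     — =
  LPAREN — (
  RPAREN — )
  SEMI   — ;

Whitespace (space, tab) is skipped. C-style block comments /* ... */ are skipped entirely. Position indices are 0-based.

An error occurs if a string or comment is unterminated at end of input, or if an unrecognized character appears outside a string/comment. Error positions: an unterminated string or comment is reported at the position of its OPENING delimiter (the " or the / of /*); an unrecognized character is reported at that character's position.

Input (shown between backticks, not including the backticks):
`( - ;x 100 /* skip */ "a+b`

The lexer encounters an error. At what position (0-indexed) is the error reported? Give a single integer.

Answer: 22

Derivation:
pos=0: emit LPAREN '('
pos=2: emit MINUS '-'
pos=4: emit SEMI ';'
pos=5: emit ID 'x' (now at pos=6)
pos=7: emit NUM '100' (now at pos=10)
pos=11: enter COMMENT mode (saw '/*')
exit COMMENT mode (now at pos=21)
pos=22: enter STRING mode
pos=22: ERROR — unterminated string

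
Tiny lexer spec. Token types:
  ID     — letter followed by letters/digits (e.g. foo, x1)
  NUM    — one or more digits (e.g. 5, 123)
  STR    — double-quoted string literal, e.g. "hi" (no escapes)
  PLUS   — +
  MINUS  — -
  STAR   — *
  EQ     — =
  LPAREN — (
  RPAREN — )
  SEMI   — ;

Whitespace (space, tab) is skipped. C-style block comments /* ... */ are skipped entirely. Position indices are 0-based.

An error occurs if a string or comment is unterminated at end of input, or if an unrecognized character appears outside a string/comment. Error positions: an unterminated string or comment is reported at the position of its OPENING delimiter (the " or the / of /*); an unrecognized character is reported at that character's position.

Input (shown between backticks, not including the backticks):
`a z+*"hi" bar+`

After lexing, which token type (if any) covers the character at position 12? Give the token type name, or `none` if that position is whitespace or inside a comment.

Answer: ID

Derivation:
pos=0: emit ID 'a' (now at pos=1)
pos=2: emit ID 'z' (now at pos=3)
pos=3: emit PLUS '+'
pos=4: emit STAR '*'
pos=5: enter STRING mode
pos=5: emit STR "hi" (now at pos=9)
pos=10: emit ID 'bar' (now at pos=13)
pos=13: emit PLUS '+'
DONE. 7 tokens: [ID, ID, PLUS, STAR, STR, ID, PLUS]
Position 12: char is 'r' -> ID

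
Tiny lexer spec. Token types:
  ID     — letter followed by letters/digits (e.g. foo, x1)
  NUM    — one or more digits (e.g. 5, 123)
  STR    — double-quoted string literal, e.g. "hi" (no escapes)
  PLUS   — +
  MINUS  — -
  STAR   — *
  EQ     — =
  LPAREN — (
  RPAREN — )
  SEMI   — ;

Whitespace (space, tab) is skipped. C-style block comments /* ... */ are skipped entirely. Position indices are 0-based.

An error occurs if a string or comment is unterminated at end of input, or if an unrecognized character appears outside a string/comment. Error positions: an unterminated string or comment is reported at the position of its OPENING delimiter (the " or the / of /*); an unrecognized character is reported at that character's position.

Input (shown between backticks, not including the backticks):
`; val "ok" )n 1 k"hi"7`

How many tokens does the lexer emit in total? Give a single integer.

Answer: 9

Derivation:
pos=0: emit SEMI ';'
pos=2: emit ID 'val' (now at pos=5)
pos=6: enter STRING mode
pos=6: emit STR "ok" (now at pos=10)
pos=11: emit RPAREN ')'
pos=12: emit ID 'n' (now at pos=13)
pos=14: emit NUM '1' (now at pos=15)
pos=16: emit ID 'k' (now at pos=17)
pos=17: enter STRING mode
pos=17: emit STR "hi" (now at pos=21)
pos=21: emit NUM '7' (now at pos=22)
DONE. 9 tokens: [SEMI, ID, STR, RPAREN, ID, NUM, ID, STR, NUM]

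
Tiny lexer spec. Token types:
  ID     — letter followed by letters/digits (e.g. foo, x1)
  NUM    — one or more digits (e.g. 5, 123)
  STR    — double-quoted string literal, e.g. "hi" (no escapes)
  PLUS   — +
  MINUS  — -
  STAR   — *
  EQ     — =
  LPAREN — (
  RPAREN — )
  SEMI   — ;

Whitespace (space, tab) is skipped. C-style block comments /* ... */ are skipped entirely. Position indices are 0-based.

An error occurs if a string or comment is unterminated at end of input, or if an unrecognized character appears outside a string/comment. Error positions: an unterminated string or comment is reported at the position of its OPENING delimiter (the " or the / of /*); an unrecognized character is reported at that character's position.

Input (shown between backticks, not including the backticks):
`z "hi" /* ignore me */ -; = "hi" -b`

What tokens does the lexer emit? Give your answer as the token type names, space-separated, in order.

pos=0: emit ID 'z' (now at pos=1)
pos=2: enter STRING mode
pos=2: emit STR "hi" (now at pos=6)
pos=7: enter COMMENT mode (saw '/*')
exit COMMENT mode (now at pos=22)
pos=23: emit MINUS '-'
pos=24: emit SEMI ';'
pos=26: emit EQ '='
pos=28: enter STRING mode
pos=28: emit STR "hi" (now at pos=32)
pos=33: emit MINUS '-'
pos=34: emit ID 'b' (now at pos=35)
DONE. 8 tokens: [ID, STR, MINUS, SEMI, EQ, STR, MINUS, ID]

Answer: ID STR MINUS SEMI EQ STR MINUS ID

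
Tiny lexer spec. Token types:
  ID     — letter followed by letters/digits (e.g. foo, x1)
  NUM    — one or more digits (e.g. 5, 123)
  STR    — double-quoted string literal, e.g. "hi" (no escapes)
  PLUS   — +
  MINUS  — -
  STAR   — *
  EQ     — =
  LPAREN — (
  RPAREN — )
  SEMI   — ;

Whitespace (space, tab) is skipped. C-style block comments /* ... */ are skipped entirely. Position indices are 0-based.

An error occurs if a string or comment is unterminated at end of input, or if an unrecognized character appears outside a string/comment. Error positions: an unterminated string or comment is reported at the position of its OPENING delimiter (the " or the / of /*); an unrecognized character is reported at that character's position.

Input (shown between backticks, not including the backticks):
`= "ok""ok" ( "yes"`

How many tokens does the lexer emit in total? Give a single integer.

pos=0: emit EQ '='
pos=2: enter STRING mode
pos=2: emit STR "ok" (now at pos=6)
pos=6: enter STRING mode
pos=6: emit STR "ok" (now at pos=10)
pos=11: emit LPAREN '('
pos=13: enter STRING mode
pos=13: emit STR "yes" (now at pos=18)
DONE. 5 tokens: [EQ, STR, STR, LPAREN, STR]

Answer: 5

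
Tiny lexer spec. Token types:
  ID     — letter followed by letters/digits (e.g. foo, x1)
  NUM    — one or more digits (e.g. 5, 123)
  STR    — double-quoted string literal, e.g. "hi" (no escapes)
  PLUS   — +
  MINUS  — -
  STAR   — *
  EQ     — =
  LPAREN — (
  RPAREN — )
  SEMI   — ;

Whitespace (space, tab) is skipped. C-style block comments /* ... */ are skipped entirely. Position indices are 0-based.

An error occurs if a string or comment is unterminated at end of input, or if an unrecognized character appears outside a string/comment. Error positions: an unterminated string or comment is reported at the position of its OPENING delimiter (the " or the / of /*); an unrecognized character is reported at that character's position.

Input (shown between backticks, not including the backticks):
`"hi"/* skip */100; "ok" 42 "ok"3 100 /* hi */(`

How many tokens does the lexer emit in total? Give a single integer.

Answer: 9

Derivation:
pos=0: enter STRING mode
pos=0: emit STR "hi" (now at pos=4)
pos=4: enter COMMENT mode (saw '/*')
exit COMMENT mode (now at pos=14)
pos=14: emit NUM '100' (now at pos=17)
pos=17: emit SEMI ';'
pos=19: enter STRING mode
pos=19: emit STR "ok" (now at pos=23)
pos=24: emit NUM '42' (now at pos=26)
pos=27: enter STRING mode
pos=27: emit STR "ok" (now at pos=31)
pos=31: emit NUM '3' (now at pos=32)
pos=33: emit NUM '100' (now at pos=36)
pos=37: enter COMMENT mode (saw '/*')
exit COMMENT mode (now at pos=45)
pos=45: emit LPAREN '('
DONE. 9 tokens: [STR, NUM, SEMI, STR, NUM, STR, NUM, NUM, LPAREN]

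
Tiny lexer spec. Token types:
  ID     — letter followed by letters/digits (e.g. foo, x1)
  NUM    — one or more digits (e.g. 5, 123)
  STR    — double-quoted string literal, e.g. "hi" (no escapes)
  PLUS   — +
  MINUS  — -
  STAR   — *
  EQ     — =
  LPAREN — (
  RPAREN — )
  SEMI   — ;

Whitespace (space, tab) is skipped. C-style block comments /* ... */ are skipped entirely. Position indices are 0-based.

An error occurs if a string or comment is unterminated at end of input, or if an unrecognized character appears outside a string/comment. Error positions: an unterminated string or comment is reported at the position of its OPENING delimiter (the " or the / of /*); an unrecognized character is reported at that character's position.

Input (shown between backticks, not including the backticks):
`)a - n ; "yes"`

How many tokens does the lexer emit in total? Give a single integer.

Answer: 6

Derivation:
pos=0: emit RPAREN ')'
pos=1: emit ID 'a' (now at pos=2)
pos=3: emit MINUS '-'
pos=5: emit ID 'n' (now at pos=6)
pos=7: emit SEMI ';'
pos=9: enter STRING mode
pos=9: emit STR "yes" (now at pos=14)
DONE. 6 tokens: [RPAREN, ID, MINUS, ID, SEMI, STR]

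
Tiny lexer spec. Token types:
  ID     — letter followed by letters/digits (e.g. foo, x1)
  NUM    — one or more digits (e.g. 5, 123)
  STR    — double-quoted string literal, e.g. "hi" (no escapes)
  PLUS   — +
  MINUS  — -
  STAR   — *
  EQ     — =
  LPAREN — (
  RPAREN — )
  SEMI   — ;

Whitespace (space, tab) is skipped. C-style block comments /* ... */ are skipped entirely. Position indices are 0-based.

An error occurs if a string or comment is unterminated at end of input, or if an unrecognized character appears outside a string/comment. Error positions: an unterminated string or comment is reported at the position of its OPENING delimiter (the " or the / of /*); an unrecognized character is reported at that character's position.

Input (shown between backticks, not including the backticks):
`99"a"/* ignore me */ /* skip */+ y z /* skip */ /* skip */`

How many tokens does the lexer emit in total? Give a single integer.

pos=0: emit NUM '99' (now at pos=2)
pos=2: enter STRING mode
pos=2: emit STR "a" (now at pos=5)
pos=5: enter COMMENT mode (saw '/*')
exit COMMENT mode (now at pos=20)
pos=21: enter COMMENT mode (saw '/*')
exit COMMENT mode (now at pos=31)
pos=31: emit PLUS '+'
pos=33: emit ID 'y' (now at pos=34)
pos=35: emit ID 'z' (now at pos=36)
pos=37: enter COMMENT mode (saw '/*')
exit COMMENT mode (now at pos=47)
pos=48: enter COMMENT mode (saw '/*')
exit COMMENT mode (now at pos=58)
DONE. 5 tokens: [NUM, STR, PLUS, ID, ID]

Answer: 5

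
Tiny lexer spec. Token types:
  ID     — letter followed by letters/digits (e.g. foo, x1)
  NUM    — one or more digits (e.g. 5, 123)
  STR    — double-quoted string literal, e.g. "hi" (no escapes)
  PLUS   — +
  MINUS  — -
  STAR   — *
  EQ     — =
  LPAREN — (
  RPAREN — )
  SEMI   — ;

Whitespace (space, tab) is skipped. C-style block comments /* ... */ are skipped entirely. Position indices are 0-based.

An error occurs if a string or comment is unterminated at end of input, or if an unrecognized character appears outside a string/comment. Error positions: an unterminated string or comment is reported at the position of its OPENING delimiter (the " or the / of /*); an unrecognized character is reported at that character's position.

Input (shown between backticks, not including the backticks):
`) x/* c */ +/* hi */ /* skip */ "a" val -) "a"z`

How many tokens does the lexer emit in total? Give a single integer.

pos=0: emit RPAREN ')'
pos=2: emit ID 'x' (now at pos=3)
pos=3: enter COMMENT mode (saw '/*')
exit COMMENT mode (now at pos=10)
pos=11: emit PLUS '+'
pos=12: enter COMMENT mode (saw '/*')
exit COMMENT mode (now at pos=20)
pos=21: enter COMMENT mode (saw '/*')
exit COMMENT mode (now at pos=31)
pos=32: enter STRING mode
pos=32: emit STR "a" (now at pos=35)
pos=36: emit ID 'val' (now at pos=39)
pos=40: emit MINUS '-'
pos=41: emit RPAREN ')'
pos=43: enter STRING mode
pos=43: emit STR "a" (now at pos=46)
pos=46: emit ID 'z' (now at pos=47)
DONE. 9 tokens: [RPAREN, ID, PLUS, STR, ID, MINUS, RPAREN, STR, ID]

Answer: 9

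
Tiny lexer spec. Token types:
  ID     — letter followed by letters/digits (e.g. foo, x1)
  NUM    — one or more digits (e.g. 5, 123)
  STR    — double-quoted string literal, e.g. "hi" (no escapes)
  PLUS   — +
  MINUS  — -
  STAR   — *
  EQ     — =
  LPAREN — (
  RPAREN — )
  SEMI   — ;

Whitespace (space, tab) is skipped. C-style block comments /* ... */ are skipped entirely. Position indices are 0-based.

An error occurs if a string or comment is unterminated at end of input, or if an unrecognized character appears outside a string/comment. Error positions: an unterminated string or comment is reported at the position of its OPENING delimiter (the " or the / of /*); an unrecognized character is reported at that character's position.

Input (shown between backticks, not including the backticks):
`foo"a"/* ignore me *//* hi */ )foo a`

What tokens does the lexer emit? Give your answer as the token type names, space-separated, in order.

pos=0: emit ID 'foo' (now at pos=3)
pos=3: enter STRING mode
pos=3: emit STR "a" (now at pos=6)
pos=6: enter COMMENT mode (saw '/*')
exit COMMENT mode (now at pos=21)
pos=21: enter COMMENT mode (saw '/*')
exit COMMENT mode (now at pos=29)
pos=30: emit RPAREN ')'
pos=31: emit ID 'foo' (now at pos=34)
pos=35: emit ID 'a' (now at pos=36)
DONE. 5 tokens: [ID, STR, RPAREN, ID, ID]

Answer: ID STR RPAREN ID ID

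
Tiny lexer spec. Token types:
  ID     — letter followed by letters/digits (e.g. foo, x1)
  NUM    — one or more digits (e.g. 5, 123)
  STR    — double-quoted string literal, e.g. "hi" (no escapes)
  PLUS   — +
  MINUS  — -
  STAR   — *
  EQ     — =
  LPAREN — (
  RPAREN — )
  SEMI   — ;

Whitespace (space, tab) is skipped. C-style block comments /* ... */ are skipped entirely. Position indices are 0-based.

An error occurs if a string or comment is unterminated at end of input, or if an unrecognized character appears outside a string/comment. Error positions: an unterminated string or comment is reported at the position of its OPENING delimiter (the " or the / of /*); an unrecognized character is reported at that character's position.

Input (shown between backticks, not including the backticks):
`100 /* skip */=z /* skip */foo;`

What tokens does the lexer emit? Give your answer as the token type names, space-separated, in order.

pos=0: emit NUM '100' (now at pos=3)
pos=4: enter COMMENT mode (saw '/*')
exit COMMENT mode (now at pos=14)
pos=14: emit EQ '='
pos=15: emit ID 'z' (now at pos=16)
pos=17: enter COMMENT mode (saw '/*')
exit COMMENT mode (now at pos=27)
pos=27: emit ID 'foo' (now at pos=30)
pos=30: emit SEMI ';'
DONE. 5 tokens: [NUM, EQ, ID, ID, SEMI]

Answer: NUM EQ ID ID SEMI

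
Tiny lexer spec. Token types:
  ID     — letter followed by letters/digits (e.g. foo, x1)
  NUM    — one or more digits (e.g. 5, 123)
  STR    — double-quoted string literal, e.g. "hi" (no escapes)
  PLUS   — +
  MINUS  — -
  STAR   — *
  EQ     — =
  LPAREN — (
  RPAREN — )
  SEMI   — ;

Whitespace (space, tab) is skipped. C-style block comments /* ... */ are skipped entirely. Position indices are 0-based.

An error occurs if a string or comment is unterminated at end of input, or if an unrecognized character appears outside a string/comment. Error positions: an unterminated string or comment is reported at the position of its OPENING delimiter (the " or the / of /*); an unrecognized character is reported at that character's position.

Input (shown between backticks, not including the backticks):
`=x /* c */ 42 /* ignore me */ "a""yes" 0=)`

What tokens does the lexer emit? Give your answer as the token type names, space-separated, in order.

Answer: EQ ID NUM STR STR NUM EQ RPAREN

Derivation:
pos=0: emit EQ '='
pos=1: emit ID 'x' (now at pos=2)
pos=3: enter COMMENT mode (saw '/*')
exit COMMENT mode (now at pos=10)
pos=11: emit NUM '42' (now at pos=13)
pos=14: enter COMMENT mode (saw '/*')
exit COMMENT mode (now at pos=29)
pos=30: enter STRING mode
pos=30: emit STR "a" (now at pos=33)
pos=33: enter STRING mode
pos=33: emit STR "yes" (now at pos=38)
pos=39: emit NUM '0' (now at pos=40)
pos=40: emit EQ '='
pos=41: emit RPAREN ')'
DONE. 8 tokens: [EQ, ID, NUM, STR, STR, NUM, EQ, RPAREN]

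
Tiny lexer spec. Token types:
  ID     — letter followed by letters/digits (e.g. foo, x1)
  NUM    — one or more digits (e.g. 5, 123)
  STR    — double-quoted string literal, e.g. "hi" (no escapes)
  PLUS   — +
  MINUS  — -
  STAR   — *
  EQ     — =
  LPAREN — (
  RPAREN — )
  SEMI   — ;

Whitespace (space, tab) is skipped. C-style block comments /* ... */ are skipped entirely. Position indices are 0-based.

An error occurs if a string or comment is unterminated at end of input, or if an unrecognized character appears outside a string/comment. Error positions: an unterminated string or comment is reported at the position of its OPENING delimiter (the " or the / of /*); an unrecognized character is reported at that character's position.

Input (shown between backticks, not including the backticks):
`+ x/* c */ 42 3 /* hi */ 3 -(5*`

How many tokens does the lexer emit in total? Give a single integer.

pos=0: emit PLUS '+'
pos=2: emit ID 'x' (now at pos=3)
pos=3: enter COMMENT mode (saw '/*')
exit COMMENT mode (now at pos=10)
pos=11: emit NUM '42' (now at pos=13)
pos=14: emit NUM '3' (now at pos=15)
pos=16: enter COMMENT mode (saw '/*')
exit COMMENT mode (now at pos=24)
pos=25: emit NUM '3' (now at pos=26)
pos=27: emit MINUS '-'
pos=28: emit LPAREN '('
pos=29: emit NUM '5' (now at pos=30)
pos=30: emit STAR '*'
DONE. 9 tokens: [PLUS, ID, NUM, NUM, NUM, MINUS, LPAREN, NUM, STAR]

Answer: 9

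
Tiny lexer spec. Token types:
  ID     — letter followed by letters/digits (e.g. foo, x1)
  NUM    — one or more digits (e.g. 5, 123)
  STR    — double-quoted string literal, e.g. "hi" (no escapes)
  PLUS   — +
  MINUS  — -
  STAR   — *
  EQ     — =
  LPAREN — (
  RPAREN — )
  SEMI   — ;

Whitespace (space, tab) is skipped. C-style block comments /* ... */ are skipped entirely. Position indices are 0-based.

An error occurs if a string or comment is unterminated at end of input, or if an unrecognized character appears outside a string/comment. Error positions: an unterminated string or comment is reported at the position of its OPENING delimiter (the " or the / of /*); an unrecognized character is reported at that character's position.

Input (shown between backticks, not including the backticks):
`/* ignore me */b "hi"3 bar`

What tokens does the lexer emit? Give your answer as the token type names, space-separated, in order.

Answer: ID STR NUM ID

Derivation:
pos=0: enter COMMENT mode (saw '/*')
exit COMMENT mode (now at pos=15)
pos=15: emit ID 'b' (now at pos=16)
pos=17: enter STRING mode
pos=17: emit STR "hi" (now at pos=21)
pos=21: emit NUM '3' (now at pos=22)
pos=23: emit ID 'bar' (now at pos=26)
DONE. 4 tokens: [ID, STR, NUM, ID]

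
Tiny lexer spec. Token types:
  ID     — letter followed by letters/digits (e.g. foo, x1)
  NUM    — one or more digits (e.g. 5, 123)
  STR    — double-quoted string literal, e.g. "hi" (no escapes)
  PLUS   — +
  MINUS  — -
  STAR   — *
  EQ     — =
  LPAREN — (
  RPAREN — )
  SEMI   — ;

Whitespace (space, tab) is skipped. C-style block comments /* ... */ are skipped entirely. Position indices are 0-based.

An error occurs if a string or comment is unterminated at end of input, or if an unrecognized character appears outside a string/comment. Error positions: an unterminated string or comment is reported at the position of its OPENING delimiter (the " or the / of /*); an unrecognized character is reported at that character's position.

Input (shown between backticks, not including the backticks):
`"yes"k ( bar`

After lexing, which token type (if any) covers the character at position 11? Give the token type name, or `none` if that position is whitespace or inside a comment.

pos=0: enter STRING mode
pos=0: emit STR "yes" (now at pos=5)
pos=5: emit ID 'k' (now at pos=6)
pos=7: emit LPAREN '('
pos=9: emit ID 'bar' (now at pos=12)
DONE. 4 tokens: [STR, ID, LPAREN, ID]
Position 11: char is 'r' -> ID

Answer: ID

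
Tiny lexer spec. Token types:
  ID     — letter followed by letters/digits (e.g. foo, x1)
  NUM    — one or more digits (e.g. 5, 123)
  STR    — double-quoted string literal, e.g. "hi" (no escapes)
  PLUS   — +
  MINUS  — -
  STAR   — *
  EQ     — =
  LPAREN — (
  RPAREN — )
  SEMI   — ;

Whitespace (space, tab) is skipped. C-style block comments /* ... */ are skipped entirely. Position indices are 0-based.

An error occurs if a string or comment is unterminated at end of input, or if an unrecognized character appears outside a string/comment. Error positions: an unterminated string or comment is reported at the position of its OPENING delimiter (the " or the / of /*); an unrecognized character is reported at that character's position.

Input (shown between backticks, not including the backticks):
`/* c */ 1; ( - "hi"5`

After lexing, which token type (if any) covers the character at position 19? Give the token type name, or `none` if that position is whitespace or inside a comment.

Answer: NUM

Derivation:
pos=0: enter COMMENT mode (saw '/*')
exit COMMENT mode (now at pos=7)
pos=8: emit NUM '1' (now at pos=9)
pos=9: emit SEMI ';'
pos=11: emit LPAREN '('
pos=13: emit MINUS '-'
pos=15: enter STRING mode
pos=15: emit STR "hi" (now at pos=19)
pos=19: emit NUM '5' (now at pos=20)
DONE. 6 tokens: [NUM, SEMI, LPAREN, MINUS, STR, NUM]
Position 19: char is '5' -> NUM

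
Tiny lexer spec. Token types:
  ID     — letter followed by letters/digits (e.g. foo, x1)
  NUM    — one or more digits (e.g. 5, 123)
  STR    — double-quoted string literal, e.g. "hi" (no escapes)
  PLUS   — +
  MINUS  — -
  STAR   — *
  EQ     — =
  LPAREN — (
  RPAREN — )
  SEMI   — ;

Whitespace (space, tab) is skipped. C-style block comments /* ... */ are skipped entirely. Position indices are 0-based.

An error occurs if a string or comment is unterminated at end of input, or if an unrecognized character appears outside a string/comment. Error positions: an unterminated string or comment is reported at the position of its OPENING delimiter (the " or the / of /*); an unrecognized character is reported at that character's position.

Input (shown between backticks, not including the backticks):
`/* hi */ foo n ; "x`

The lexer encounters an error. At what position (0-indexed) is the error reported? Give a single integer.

pos=0: enter COMMENT mode (saw '/*')
exit COMMENT mode (now at pos=8)
pos=9: emit ID 'foo' (now at pos=12)
pos=13: emit ID 'n' (now at pos=14)
pos=15: emit SEMI ';'
pos=17: enter STRING mode
pos=17: ERROR — unterminated string

Answer: 17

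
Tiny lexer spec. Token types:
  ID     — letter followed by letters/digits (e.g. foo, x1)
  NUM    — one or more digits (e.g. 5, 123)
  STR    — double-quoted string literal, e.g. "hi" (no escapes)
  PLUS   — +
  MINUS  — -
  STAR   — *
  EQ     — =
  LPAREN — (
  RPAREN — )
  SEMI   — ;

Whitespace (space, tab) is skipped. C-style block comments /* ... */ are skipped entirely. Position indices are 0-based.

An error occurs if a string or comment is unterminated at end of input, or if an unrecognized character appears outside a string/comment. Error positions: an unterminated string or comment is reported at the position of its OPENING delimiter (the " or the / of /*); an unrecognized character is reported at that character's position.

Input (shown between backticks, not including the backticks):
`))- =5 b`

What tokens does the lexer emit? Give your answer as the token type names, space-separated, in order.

Answer: RPAREN RPAREN MINUS EQ NUM ID

Derivation:
pos=0: emit RPAREN ')'
pos=1: emit RPAREN ')'
pos=2: emit MINUS '-'
pos=4: emit EQ '='
pos=5: emit NUM '5' (now at pos=6)
pos=7: emit ID 'b' (now at pos=8)
DONE. 6 tokens: [RPAREN, RPAREN, MINUS, EQ, NUM, ID]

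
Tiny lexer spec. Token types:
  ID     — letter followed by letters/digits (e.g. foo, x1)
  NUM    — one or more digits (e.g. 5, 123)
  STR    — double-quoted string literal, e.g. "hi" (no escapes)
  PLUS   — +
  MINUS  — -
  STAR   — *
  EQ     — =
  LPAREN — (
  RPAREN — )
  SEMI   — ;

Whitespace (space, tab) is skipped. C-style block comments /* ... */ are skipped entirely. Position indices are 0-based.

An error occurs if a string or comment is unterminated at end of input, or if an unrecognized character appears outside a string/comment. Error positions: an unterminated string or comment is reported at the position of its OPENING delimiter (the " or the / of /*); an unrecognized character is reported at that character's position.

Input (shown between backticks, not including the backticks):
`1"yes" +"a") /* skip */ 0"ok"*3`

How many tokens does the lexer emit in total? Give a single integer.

pos=0: emit NUM '1' (now at pos=1)
pos=1: enter STRING mode
pos=1: emit STR "yes" (now at pos=6)
pos=7: emit PLUS '+'
pos=8: enter STRING mode
pos=8: emit STR "a" (now at pos=11)
pos=11: emit RPAREN ')'
pos=13: enter COMMENT mode (saw '/*')
exit COMMENT mode (now at pos=23)
pos=24: emit NUM '0' (now at pos=25)
pos=25: enter STRING mode
pos=25: emit STR "ok" (now at pos=29)
pos=29: emit STAR '*'
pos=30: emit NUM '3' (now at pos=31)
DONE. 9 tokens: [NUM, STR, PLUS, STR, RPAREN, NUM, STR, STAR, NUM]

Answer: 9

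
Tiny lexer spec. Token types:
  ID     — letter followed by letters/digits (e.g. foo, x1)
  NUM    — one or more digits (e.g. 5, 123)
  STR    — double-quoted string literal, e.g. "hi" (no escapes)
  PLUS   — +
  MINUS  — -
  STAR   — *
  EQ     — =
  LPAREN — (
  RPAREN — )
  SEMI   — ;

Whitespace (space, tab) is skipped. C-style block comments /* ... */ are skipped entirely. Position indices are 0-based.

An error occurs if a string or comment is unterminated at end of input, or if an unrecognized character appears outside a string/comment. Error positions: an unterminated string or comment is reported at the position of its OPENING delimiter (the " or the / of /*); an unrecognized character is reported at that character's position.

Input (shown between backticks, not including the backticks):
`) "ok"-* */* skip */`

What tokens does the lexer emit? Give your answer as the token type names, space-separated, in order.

Answer: RPAREN STR MINUS STAR STAR

Derivation:
pos=0: emit RPAREN ')'
pos=2: enter STRING mode
pos=2: emit STR "ok" (now at pos=6)
pos=6: emit MINUS '-'
pos=7: emit STAR '*'
pos=9: emit STAR '*'
pos=10: enter COMMENT mode (saw '/*')
exit COMMENT mode (now at pos=20)
DONE. 5 tokens: [RPAREN, STR, MINUS, STAR, STAR]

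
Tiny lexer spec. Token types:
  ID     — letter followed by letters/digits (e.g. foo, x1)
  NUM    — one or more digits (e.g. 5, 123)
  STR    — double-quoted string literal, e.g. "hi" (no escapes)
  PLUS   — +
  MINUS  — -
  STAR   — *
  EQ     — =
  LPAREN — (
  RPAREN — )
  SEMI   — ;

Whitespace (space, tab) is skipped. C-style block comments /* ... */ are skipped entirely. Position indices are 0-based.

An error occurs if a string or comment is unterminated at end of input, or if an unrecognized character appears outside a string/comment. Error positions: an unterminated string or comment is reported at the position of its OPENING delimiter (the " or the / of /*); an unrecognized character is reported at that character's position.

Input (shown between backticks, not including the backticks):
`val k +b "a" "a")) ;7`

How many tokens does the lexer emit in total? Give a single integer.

pos=0: emit ID 'val' (now at pos=3)
pos=4: emit ID 'k' (now at pos=5)
pos=6: emit PLUS '+'
pos=7: emit ID 'b' (now at pos=8)
pos=9: enter STRING mode
pos=9: emit STR "a" (now at pos=12)
pos=13: enter STRING mode
pos=13: emit STR "a" (now at pos=16)
pos=16: emit RPAREN ')'
pos=17: emit RPAREN ')'
pos=19: emit SEMI ';'
pos=20: emit NUM '7' (now at pos=21)
DONE. 10 tokens: [ID, ID, PLUS, ID, STR, STR, RPAREN, RPAREN, SEMI, NUM]

Answer: 10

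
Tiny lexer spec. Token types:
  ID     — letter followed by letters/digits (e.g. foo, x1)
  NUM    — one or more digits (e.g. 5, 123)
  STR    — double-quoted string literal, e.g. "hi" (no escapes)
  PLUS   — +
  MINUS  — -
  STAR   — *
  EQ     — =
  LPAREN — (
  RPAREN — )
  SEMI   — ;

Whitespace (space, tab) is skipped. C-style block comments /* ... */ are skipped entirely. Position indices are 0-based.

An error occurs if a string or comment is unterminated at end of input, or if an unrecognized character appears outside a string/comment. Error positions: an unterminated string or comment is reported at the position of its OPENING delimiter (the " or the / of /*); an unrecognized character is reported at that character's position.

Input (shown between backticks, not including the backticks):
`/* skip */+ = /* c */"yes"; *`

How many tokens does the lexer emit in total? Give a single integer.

pos=0: enter COMMENT mode (saw '/*')
exit COMMENT mode (now at pos=10)
pos=10: emit PLUS '+'
pos=12: emit EQ '='
pos=14: enter COMMENT mode (saw '/*')
exit COMMENT mode (now at pos=21)
pos=21: enter STRING mode
pos=21: emit STR "yes" (now at pos=26)
pos=26: emit SEMI ';'
pos=28: emit STAR '*'
DONE. 5 tokens: [PLUS, EQ, STR, SEMI, STAR]

Answer: 5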